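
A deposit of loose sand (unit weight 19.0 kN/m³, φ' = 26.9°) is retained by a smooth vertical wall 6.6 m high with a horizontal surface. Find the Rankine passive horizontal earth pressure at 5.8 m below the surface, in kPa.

K_p = (1 + sin φ)/(1 − sin φ) = 2.653.
σ_h = K_p γ z = 2.653 × 19.0 × 5.8 = 292.3 kPa.

292 kPa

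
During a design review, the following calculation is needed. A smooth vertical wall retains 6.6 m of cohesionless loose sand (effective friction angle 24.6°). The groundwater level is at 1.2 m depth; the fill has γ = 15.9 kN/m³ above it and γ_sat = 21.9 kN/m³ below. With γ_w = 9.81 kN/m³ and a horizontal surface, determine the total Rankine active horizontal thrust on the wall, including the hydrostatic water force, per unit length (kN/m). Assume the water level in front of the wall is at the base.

263 kN/m

K_a = tan²(45° − φ/2) = 0.4121.
γ' = 21.9 − 9.81 = 12.09 kN/m³. Depth below WT = 5.4 m.
σ'_h at WT = K_a γ d_w = 7.864 kPa; at base = 7.864 + K_a γ' × 5.4 = 34.77 kPa.
P₁ (0–1.2 m) = ½×7.864×1.2 = 4.718. P₂ (1.2–6.6 m) = ½(7.864+34.77)×5.4 = 115.1.
P_w = ½ γ_w h₂² = 0.5×9.81×5.4² = 143.0. Total = 4.718+115.1+143.0 = 262.9 kN/m.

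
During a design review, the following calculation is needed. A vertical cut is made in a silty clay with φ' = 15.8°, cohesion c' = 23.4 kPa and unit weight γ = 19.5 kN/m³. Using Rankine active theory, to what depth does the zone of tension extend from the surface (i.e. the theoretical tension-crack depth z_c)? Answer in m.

3.17 m

K_a = tan²(45° − 15.8°/2) = 0.5720; √K_a = 0.7563.
The active pressure is zero where K_a γ z = 2c√K_a, so z_c = 2c/(γ√K_a) = 2×23.4/(19.5×0.7563) = 3.173 m.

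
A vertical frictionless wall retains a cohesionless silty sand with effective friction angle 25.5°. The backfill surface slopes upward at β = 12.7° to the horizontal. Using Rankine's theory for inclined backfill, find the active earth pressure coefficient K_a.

K_a = cos β · (cos β − √(cos²β − cos²φ)) / (cos β + √(cos²β − cos²φ)).
cos β = 0.9755, cos φ = 0.9026, √(cos²β − cos²φ) = 0.3701.
K_a = 0.9755 × (0.9755 − 0.3701)/(0.9755 + 0.3701) = 0.4389.

0.439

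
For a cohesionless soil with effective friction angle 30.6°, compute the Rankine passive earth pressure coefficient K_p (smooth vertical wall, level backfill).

K_p = (1 + sin φ)/(1 − sin φ) = tan²(45° + 30.6°/2) = 3.074.

3.07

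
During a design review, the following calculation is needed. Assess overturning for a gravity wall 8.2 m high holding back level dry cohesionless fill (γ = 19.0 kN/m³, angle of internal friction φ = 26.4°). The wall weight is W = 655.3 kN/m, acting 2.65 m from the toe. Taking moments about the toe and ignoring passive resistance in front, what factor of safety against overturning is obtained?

K_a = tan²(45° − 26.4°/2) = 0.3844.
P_a = ½K_aγH² = 0.5×0.3844×19.0×8.2² = 245.6 kN/m, acting at H/3 = 2.733 m above the base.
Overturning moment M_o = P_a × H/3 = 245.6 × 2.733 = 671.2.
Resisting moment M_r = W × 2.65 = 655.3 × 2.65 = 1737.
FS_overturning = M_r/M_o = 1737/671.2 = 2.587.

2.59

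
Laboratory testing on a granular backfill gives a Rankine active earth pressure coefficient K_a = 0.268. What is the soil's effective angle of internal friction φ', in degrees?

35.3°

K_a = tan²(45° − φ/2) ⇒ 45° − φ/2 = arctan(√0.268) = 27.37°.
φ = 2(45° − 27.37°) = 35.26°.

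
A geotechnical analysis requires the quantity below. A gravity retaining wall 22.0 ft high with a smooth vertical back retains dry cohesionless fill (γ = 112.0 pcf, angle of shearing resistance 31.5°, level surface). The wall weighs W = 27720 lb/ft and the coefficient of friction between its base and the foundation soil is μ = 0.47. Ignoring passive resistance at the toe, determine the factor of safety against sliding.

1.53

K_a = tan²(45° − 31.5°/2) = 0.3136.
P_a = ½K_aγH² = 0.5×0.3136×112.0×22.0² = 8501 lb/ft, acting at H/3 = 7.333 ft above the base.
FS_sliding = μW / P_a = 0.47×27720 / 8501 = 1.533.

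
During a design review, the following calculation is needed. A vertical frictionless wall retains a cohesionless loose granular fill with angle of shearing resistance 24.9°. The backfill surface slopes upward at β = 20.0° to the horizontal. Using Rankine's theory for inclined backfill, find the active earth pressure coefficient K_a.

0.550

K_a = cos β · (cos β − √(cos²β − cos²φ)) / (cos β + √(cos²β − cos²φ)).
cos β = 0.9397, cos φ = 0.9070, √(cos²β − cos²φ) = 0.2455.
K_a = 0.9397 × (0.9397 − 0.2455)/(0.9397 + 0.2455) = 0.5503.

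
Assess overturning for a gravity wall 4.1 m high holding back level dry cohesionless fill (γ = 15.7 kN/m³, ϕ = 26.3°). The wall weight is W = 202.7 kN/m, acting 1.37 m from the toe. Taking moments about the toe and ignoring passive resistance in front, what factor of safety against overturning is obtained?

K_a = tan²(45° − 26.3°/2) = 0.3859.
P_a = ½K_aγH² = 0.5×0.3859×15.7×4.1² = 50.93 kN/m, acting at H/3 = 1.367 m above the base.
Overturning moment M_o = P_a × H/3 = 50.93 × 1.367 = 69.60.
Resisting moment M_r = W × 1.37 = 202.7 × 1.37 = 277.7.
FS_overturning = M_r/M_o = 277.7/69.60 = 3.990.

3.99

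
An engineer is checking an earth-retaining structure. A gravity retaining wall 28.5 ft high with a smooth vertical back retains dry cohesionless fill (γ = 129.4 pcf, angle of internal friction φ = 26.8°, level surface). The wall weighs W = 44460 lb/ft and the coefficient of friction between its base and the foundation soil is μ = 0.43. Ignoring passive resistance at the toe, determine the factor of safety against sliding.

0.961

K_a = tan²(45° − 26.8°/2) = 0.3785.
P_a = ½K_aγH² = 0.5×0.3785×129.4×28.5² = 19890 lb/ft, acting at H/3 = 9.500 ft above the base.
FS_sliding = μW / P_a = 0.43×44460 / 19890 = 0.9612.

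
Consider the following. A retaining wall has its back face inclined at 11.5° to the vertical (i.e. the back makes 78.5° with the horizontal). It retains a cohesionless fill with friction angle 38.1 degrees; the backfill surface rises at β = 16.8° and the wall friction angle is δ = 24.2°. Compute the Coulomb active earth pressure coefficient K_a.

0.386

K_a = sin²(α+φ) / [sin²α · sin(α−δ) · (1 + √{sin(φ+δ)sin(φ−β) / (sin(α−δ)sin(α+β))})²].
With α = 78.5°, φ = 38.1°, δ = 24.2°, β = 16.8°: K_a = 0.3856.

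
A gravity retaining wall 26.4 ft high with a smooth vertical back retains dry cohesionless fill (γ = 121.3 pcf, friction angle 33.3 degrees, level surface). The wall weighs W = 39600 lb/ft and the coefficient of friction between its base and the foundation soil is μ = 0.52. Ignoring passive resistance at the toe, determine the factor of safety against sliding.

1.67

K_a = tan²(45° − 33.3°/2) = 0.2911.
P_a = ½K_aγH² = 0.5×0.2911×121.3×26.4² = 12310 lb/ft, acting at H/3 = 8.800 ft above the base.
FS_sliding = μW / P_a = 0.52×39600 / 12310 = 1.673.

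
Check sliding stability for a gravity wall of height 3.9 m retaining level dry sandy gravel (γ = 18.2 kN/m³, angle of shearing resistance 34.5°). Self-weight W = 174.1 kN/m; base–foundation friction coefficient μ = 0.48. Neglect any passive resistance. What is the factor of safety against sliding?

K_a = tan²(45° − 34.5°/2) = 0.2768.
P_a = ½K_aγH² = 0.5×0.2768×18.2×3.9² = 38.31 kN/m, acting at H/3 = 1.300 m above the base.
FS_sliding = μW / P_a = 0.48×174.1 / 38.31 = 2.181.

2.18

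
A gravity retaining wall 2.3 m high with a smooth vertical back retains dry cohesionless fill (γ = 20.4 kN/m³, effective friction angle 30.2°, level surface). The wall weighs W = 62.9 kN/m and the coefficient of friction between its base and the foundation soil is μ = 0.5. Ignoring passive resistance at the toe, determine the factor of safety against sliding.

1.76

K_a = tan²(45° − 30.2°/2) = 0.3307.
P_a = ½K_aγH² = 0.5×0.3307×20.4×2.3² = 17.84 kN/m, acting at H/3 = 0.7667 m above the base.
FS_sliding = μW / P_a = 0.5×62.9 / 17.84 = 1.763.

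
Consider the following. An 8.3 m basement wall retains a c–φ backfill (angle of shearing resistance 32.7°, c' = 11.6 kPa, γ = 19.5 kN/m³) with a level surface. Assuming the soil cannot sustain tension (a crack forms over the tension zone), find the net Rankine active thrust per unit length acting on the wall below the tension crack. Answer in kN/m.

109 kN/m

K_a = 0.2985; √K_a = 0.5464.
Tension-crack depth z_c = 2c/(γ√K_a) = 2×11.6/(19.5×0.5464) = 2.178 m.
σ_a at base = K_a γ H − 2c√K_a = 0.2985×19.5×8.3 − 2×11.6×0.5464 = 35.64 kPa.
P_a = ½ × 35.64 × (H − z_c) = 0.5×35.64×6.122 = 109.1 kN/m.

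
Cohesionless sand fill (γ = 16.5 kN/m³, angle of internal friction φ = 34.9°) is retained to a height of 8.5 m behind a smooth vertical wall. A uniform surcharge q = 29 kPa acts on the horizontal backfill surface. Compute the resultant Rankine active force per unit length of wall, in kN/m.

229 kN/m

K_a = tan²(45° − φ/2) = 0.2721.
Soil triangle: ½ K_a γ H² = 0.5×0.2721×16.5×8.5² = 162.2 kN/m.
Surcharge rectangle: K_a q H = 0.2721×29×8.5 = 67.08 kN/m.
Total = 162.2 + 67.08 = 229.3 kN/m.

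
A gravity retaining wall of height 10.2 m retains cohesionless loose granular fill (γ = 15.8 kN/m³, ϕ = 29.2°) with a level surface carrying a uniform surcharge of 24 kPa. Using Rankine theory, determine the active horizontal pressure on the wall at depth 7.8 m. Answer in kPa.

50.7 kPa

K_a = (1 − sin φ)/(1 + sin φ) = 0.3442.
σ_v = γz + q = 15.8 × 7.8 + 24 = 147.2 kPa.
σ_h = K_a σ_v = 0.3442 × 147.2 = 50.68 kPa.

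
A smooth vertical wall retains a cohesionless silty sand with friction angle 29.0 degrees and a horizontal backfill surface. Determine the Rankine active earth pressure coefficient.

K_a = tan²(45° − φ/2) = tan²(30.50°) = 0.3470.

0.347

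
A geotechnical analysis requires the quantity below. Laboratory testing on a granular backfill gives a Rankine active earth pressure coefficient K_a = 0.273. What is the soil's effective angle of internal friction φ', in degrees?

34.8°

K_a = tan²(45° − φ/2) ⇒ 45° − φ/2 = arctan(√0.273) = 27.59°.
φ = 2(45° − 27.59°) = 34.83°.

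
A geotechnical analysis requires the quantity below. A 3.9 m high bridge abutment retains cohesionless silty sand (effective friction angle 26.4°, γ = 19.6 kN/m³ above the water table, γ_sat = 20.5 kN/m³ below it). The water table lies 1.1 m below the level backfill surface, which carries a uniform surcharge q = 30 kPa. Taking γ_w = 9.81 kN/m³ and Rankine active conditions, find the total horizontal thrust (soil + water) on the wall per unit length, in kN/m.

K_a = tan²(45° − φ/2) = 0.3844.
γ' = 20.5 − 9.81 = 10.69 kN/m³. h₂ = H − d_w = 2.8 m.
σ'_h: at surface K_a·q = 11.53; at WT K_a(q+γd_w) = 19.82; at base K_a(q+γd_w+γ'h₂) = 31.33 kPa.
P₁ = ½(11.53+19.82)×1.1 = 17.24; P₂ = ½(19.82+31.33)×2.8 = 71.61; P_w = ½γ_w h₂² = 38.46.
Total = 17.24+71.61+38.46 = 127.3 kN/m.

127 kN/m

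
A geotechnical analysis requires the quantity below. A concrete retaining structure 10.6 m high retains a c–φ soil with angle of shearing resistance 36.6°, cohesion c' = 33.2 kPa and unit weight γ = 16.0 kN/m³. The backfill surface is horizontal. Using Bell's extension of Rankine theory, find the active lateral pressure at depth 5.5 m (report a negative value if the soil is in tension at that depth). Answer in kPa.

K_a = (1 − sin φ)/(1 + sin φ) = 0.2530.
σ_a = K_a γ z − 2c√K_a = 0.2530×16.0×5.5 − 2×33.2×0.5029 = -11.14 kPa.

-11.1 kPa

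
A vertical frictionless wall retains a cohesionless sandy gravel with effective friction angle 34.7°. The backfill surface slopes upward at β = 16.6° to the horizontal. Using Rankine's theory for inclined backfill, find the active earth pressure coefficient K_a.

K_a = cos β · (cos β − √(cos²β − cos²φ)) / (cos β + √(cos²β − cos²φ)).
cos β = 0.9583, cos φ = 0.8221, √(cos²β − cos²φ) = 0.4924.
K_a = 0.9583 × (0.9583 − 0.4924)/(0.9583 + 0.4924) = 0.3078.

0.308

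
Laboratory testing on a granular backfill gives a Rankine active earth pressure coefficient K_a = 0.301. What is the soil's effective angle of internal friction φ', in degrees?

K_a = tan²(45° − φ/2) ⇒ 45° − φ/2 = arctan(√0.301) = 28.75°.
φ = 2(45° − 28.75°) = 32.50°.

32.5°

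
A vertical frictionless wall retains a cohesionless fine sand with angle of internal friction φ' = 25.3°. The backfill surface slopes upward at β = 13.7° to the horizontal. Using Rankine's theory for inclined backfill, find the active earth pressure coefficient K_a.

K_a = cos β · (cos β − √(cos²β − cos²φ)) / (cos β + √(cos²β − cos²φ)).
cos β = 0.9715, cos φ = 0.9041, √(cos²β − cos²φ) = 0.3557.
K_a = 0.9715 × (0.9715 − 0.3557)/(0.9715 + 0.3557) = 0.4508.

0.451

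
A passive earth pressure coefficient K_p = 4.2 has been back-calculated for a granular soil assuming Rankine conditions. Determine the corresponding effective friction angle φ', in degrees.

38.0°

K_p = (1+sin φ)/(1−sin φ) ⇒ sin φ = (K_p − 1)/(K_p + 1) = 0.6154.
φ = arcsin(0.6154) = 37.98°.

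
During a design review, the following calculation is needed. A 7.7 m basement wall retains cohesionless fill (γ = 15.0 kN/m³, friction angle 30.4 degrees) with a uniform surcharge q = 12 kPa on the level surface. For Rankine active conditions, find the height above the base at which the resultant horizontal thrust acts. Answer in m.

K_a = 0.3280.
Triangular part P₁ = ½K_aγH² = 145.8 at H/3 = 2.567 m; rectangular part P₂ = K_a q H = 30.31 at H/2 = 3.850 m.
ȳ = (P₁·2.567 + P₂·3.850)/(P₁+P₂) = 2.787 m.

2.79 m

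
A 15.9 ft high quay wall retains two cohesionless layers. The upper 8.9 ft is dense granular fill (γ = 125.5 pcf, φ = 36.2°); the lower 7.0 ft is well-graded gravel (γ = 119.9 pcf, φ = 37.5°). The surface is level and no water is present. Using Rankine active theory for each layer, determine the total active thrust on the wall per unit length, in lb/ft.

3900 lb/ft

K_a1 = tan²(45°−36.2°/2) = 0.2574; K_a2 = tan²(45°−37.5°/2) = 0.2432.
Layer 1: σ at base = K_a1 γ₁ h₁ = 287.5 psf; P₁ = ½×287.5×8.9 = 1279.
Layer 2: σ_v at top = γ₁h₁ = 1117; σ_h top = K_a2×1117 = 271.6; σ_h base = K_a2×(1117+119.9×7.0) = 475.7.
P₂ = ½(271.6+475.7)×7.0 = 2616. Total P_a = 1279+2616 = 3895 lb/ft.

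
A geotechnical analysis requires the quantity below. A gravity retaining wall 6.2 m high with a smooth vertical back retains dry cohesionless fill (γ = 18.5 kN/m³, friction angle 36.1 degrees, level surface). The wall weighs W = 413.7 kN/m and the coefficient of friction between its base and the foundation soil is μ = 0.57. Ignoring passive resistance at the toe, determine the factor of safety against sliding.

K_a = tan²(45° − 36.1°/2) = 0.2585.
P_a = ½K_aγH² = 0.5×0.2585×18.5×6.2² = 91.91 kN/m, acting at H/3 = 2.067 m above the base.
FS_sliding = μW / P_a = 0.57×413.7 / 91.91 = 2.566.

2.57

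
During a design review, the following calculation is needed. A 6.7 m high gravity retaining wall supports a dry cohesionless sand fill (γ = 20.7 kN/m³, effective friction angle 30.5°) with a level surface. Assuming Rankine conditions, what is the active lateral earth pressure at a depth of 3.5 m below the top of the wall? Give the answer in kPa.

23.7 kPa

K_a = (1 − sin φ)/(1 + sin φ) = 0.3267.
σ_h = K_a γ z = 0.3267 × 20.7 × 3.5 = 23.67 kPa.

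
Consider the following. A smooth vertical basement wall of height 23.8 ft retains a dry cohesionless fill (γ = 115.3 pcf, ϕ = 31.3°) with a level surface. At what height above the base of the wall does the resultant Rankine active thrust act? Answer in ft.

K_a = 0.3162.
The pressure distribution is triangular, so the resultant acts at H/3 above the base = 23.8/3 = 7.933 ft.

7.93 ft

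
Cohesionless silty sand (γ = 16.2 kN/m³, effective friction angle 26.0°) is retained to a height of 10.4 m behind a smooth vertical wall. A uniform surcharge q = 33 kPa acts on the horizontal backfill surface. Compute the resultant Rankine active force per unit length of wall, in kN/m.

K_a = tan²(45° − φ/2) = 0.3905.
Soil triangle: ½ K_a γ H² = 0.5×0.3905×16.2×10.4² = 342.1 kN/m.
Surcharge rectangle: K_a q H = 0.3905×33×10.4 = 134.0 kN/m.
Total = 342.1 + 134.0 = 476.1 kN/m.

476 kN/m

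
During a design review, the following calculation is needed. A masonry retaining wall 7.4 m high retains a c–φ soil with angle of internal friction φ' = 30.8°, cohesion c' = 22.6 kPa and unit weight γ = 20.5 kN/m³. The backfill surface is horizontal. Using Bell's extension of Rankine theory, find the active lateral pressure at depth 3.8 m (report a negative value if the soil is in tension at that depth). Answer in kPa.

-0.538 kPa

K_a = (1 − sin φ)/(1 + sin φ) = 0.3227.
σ_a = K_a γ z − 2c√K_a = 0.3227×20.5×3.8 − 2×22.6×0.5681 = -0.5378 kPa.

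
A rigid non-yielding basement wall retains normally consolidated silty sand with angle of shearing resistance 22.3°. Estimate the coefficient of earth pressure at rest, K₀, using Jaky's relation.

K₀ = 1 − sin φ' = 1 − sin 22.3° = 0.6205.

0.621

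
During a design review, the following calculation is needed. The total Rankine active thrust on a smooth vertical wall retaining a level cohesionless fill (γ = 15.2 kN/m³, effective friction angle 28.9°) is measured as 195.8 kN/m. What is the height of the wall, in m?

8.60 m

K_a = 0.3484. P_a = ½ K_a γ H² ⇒ H = √(2P_a/(K_a γ)).
H = √(2×195.8/(0.3484×15.2)) = 8.600 m.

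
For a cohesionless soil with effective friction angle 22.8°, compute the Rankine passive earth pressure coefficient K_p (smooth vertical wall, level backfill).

K_p = (1 + sin φ)/(1 − sin φ) = tan²(45° + 22.8°/2) = 2.265.

2.27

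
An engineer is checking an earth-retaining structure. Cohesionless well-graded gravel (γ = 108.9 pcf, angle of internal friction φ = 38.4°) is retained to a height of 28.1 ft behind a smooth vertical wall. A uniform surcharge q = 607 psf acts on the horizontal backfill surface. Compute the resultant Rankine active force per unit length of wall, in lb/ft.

K_a = tan²(45° − φ/2) = 0.2337.
Soil triangle: ½ K_a γ H² = 0.5×0.2337×108.9×28.1² = 10050 lb/ft.
Surcharge rectangle: K_a q H = 0.2337×607×28.1 = 3986 lb/ft.
Total = 10050 + 3986 = 14030 lb/ft.

14000 lb/ft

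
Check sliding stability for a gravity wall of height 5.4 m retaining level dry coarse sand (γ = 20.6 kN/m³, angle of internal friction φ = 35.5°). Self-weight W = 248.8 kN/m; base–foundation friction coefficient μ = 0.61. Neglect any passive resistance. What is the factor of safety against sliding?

1.90

K_a = tan²(45° − 35.5°/2) = 0.2653.
P_a = ½K_aγH² = 0.5×0.2653×20.6×5.4² = 79.67 kN/m, acting at H/3 = 1.800 m above the base.
FS_sliding = μW / P_a = 0.61×248.8 / 79.67 = 1.905.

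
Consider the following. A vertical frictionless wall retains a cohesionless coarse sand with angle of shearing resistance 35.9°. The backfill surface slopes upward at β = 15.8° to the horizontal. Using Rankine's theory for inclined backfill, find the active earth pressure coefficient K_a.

0.288

K_a = cos β · (cos β − √(cos²β − cos²φ)) / (cos β + √(cos²β − cos²φ)).
cos β = 0.9622, cos φ = 0.8100, √(cos²β − cos²φ) = 0.5193.
K_a = 0.9622 × (0.9622 − 0.5193)/(0.9622 + 0.5193) = 0.2876.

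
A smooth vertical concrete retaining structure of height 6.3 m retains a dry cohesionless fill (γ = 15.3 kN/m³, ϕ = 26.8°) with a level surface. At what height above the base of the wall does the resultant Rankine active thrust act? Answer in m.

K_a = 0.3785.
The pressure distribution is triangular, so the resultant acts at H/3 above the base = 6.3/3 = 2.100 m.

2.10 m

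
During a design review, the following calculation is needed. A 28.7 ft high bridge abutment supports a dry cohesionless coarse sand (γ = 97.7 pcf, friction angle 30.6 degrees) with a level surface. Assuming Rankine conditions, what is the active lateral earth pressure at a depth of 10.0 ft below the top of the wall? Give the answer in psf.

318 psf

K_a = (1 − sin φ)/(1 + sin φ) = 0.3253.
σ_h = K_a γ z = 0.3253 × 97.7 × 10.0 = 317.9 psf.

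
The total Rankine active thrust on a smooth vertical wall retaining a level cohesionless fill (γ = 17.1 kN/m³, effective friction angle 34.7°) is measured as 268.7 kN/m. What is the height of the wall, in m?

K_a = 0.2745. P_a = ½ K_a γ H² ⇒ H = √(2P_a/(K_a γ)).
H = √(2×268.7/(0.2745×17.1)) = 10.70 m.

10.7 m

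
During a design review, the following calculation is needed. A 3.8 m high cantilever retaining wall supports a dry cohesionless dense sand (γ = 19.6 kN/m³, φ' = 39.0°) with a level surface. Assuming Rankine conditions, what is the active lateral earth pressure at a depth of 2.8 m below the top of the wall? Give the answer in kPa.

12.5 kPa

K_a = (1 − sin φ)/(1 + sin φ) = 0.2275.
σ_h = K_a γ z = 0.2275 × 19.6 × 2.8 = 12.49 kPa.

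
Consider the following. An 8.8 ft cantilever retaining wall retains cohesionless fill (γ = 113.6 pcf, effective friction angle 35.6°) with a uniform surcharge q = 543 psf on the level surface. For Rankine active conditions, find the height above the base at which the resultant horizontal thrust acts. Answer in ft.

3.70 ft

K_a = 0.2641.
Triangular part P₁ = ½K_aγH² = 1162 at H/3 = 2.933 ft; rectangular part P₂ = K_a q H = 1262 at H/2 = 4.400 ft.
ȳ = (P₁·2.933 + P₂·4.400)/(P₁+P₂) = 3.697 ft.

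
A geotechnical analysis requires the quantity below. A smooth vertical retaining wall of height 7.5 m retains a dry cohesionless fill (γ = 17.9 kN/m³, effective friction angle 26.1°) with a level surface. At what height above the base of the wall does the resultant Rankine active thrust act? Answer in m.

2.50 m

K_a = 0.3889.
The pressure distribution is triangular, so the resultant acts at H/3 above the base = 7.5/3 = 2.500 m.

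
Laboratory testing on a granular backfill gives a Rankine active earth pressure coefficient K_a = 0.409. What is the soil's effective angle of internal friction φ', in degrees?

K_a = tan²(45° − φ/2) ⇒ 45° − φ/2 = arctan(√0.409) = 32.60°.
φ = 2(45° − 32.60°) = 24.80°.

24.8°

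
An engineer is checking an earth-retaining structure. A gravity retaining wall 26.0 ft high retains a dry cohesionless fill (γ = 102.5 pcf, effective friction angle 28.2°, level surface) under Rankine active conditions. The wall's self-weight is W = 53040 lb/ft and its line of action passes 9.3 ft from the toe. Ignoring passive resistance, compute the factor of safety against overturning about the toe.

4.59

K_a = tan²(45° − 28.2°/2) = 0.3582.
P_a = ½K_aγH² = 0.5×0.3582×102.5×26.0² = 12410 lb/ft, acting at H/3 = 8.667 ft above the base.
Overturning moment M_o = P_a × H/3 = 12410 × 8.667 = 107500.
Resisting moment M_r = W × 9.3 = 53040 × 9.3 = 493300.
FS_overturning = M_r/M_o = 493300/107500 = 4.587.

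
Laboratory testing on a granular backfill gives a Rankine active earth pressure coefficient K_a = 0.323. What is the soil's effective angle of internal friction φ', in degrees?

K_a = tan²(45° − φ/2) ⇒ 45° − φ/2 = arctan(√0.323) = 29.61°.
φ = 2(45° − 29.61°) = 30.78°.

30.8°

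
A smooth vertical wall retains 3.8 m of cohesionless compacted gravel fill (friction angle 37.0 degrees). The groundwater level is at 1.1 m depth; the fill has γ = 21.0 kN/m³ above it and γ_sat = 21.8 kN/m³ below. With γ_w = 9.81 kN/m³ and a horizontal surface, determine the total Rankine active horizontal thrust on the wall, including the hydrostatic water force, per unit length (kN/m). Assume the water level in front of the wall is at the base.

K_a = tan²(45° − φ/2) = 0.2486.
γ' = 21.8 − 9.81 = 11.99 kN/m³. Depth below WT = 2.7 m.
σ'_h at WT = K_a γ d_w = 5.742 kPa; at base = 5.742 + K_a γ' × 2.7 = 13.79 kPa.
P₁ (0–1.1 m) = ½×5.742×1.1 = 3.158. P₂ (1.1–3.8 m) = ½(5.742+13.79)×2.7 = 26.37.
P_w = ½ γ_w h₂² = 0.5×9.81×2.7² = 35.76. Total = 3.158+26.37+35.76 = 65.28 kN/m.

65.3 kN/m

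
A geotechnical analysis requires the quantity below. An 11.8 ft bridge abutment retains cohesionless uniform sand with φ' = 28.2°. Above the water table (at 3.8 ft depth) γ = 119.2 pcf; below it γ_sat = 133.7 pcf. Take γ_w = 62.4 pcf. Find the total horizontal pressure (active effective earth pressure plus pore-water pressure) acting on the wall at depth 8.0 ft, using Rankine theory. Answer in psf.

K_a = (1 − sin φ)/(1 + sin φ) = 0.3582.
γ' = 133.7 − 62.4 = 71.30 pcf.
Effective vertical stress at 8.0 ft: σ'_v = 119.2×3.8 + 71.30×4.20 = 752.4 psf.
σ'_h = K_a σ'_v = 0.3582 × 752.4 = 269.5 psf; u = γ_w × 4.20 = 262.1 psf.
Total σ_h = 269.5 + 262.1 = 531.6 psf.

532 psf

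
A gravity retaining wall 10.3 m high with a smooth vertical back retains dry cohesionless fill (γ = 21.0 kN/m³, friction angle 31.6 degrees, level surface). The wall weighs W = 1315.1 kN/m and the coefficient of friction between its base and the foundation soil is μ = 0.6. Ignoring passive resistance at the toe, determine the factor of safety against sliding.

2.27

K_a = tan²(45° − 31.6°/2) = 0.3123.
P_a = ½K_aγH² = 0.5×0.3123×21.0×10.3² = 347.9 kN/m, acting at H/3 = 3.433 m above the base.
FS_sliding = μW / P_a = 0.6×1315.1 / 347.9 = 2.268.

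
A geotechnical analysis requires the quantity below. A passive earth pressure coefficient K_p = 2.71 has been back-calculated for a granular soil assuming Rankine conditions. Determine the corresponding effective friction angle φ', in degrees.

K_p = (1+sin φ)/(1−sin φ) ⇒ sin φ = (K_p − 1)/(K_p + 1) = 0.4609.
φ = arcsin(0.4609) = 27.45°.

27.4°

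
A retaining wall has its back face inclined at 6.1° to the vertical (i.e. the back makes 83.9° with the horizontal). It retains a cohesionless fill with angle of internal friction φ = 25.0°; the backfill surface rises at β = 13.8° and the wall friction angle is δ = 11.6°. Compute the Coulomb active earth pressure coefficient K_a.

0.521

K_a = sin²(α+φ) / [sin²α · sin(α−δ) · (1 + √{sin(φ+δ)sin(φ−β) / (sin(α−δ)sin(α+β))})²].
With α = 83.9°, φ = 25.0°, δ = 11.6°, β = 13.8°: K_a = 0.5212.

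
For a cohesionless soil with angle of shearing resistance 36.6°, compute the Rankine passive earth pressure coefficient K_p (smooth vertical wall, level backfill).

3.95

K_p = (1 + sin φ)/(1 − sin φ) = tan²(45° + 36.6°/2) = 3.953.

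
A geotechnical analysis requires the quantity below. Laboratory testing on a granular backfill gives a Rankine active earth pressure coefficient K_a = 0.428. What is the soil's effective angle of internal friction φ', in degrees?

K_a = tan²(45° − φ/2) ⇒ 45° − φ/2 = arctan(√0.428) = 33.19°.
φ = 2(45° − 33.19°) = 23.61°.

23.6°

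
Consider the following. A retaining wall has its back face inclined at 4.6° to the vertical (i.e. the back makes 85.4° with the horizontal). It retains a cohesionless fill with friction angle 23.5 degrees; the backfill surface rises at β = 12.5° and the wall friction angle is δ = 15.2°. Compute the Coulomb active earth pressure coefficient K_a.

0.519

K_a = sin²(α+φ) / [sin²α · sin(α−δ) · (1 + √{sin(φ+δ)sin(φ−β) / (sin(α−δ)sin(α+β))})²].
With α = 85.4°, φ = 23.5°, δ = 15.2°, β = 12.5°: K_a = 0.5194.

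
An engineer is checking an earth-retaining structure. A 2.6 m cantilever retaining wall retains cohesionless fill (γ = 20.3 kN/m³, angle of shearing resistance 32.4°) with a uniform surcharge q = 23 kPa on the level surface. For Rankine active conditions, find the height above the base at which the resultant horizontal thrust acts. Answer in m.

K_a = 0.3022.
Triangular part P₁ = ½K_aγH² = 20.74 at H/3 = 0.8667 m; rectangular part P₂ = K_a q H = 18.07 at H/2 = 1.300 m.
ȳ = (P₁·0.8667 + P₂·1.300)/(P₁+P₂) = 1.068 m.

1.07 m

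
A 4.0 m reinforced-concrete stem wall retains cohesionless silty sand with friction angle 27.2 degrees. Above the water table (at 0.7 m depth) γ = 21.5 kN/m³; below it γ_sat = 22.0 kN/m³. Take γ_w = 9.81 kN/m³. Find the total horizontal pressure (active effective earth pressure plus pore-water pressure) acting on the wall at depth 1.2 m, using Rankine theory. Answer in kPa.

12.8 kPa

K_a = (1 − sin φ)/(1 + sin φ) = 0.3726.
γ' = 22.0 − 9.81 = 12.19 kN/m³.
Effective vertical stress at 1.2 m: σ'_v = 21.5×0.7 + 12.19×0.500 = 21.14 kPa.
σ'_h = K_a σ'_v = 0.3726 × 21.14 = 7.878 kPa; u = γ_w × 0.500 = 4.905 kPa.
Total σ_h = 7.878 + 4.905 = 12.78 kPa.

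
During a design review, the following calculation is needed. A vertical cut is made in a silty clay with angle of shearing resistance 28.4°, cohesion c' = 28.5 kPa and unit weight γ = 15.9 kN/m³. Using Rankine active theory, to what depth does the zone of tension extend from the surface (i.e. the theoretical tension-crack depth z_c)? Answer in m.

6.01 m

K_a = tan²(45° − 28.4°/2) = 0.3554; √K_a = 0.5961.
The active pressure is zero where K_a γ z = 2c√K_a, so z_c = 2c/(γ√K_a) = 2×28.5/(15.9×0.5961) = 6.014 m.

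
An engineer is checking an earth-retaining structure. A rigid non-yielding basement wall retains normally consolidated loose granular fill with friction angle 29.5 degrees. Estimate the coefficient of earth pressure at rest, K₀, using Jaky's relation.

K₀ = 1 − sin φ' = 1 − sin 29.5° = 0.5076.

0.508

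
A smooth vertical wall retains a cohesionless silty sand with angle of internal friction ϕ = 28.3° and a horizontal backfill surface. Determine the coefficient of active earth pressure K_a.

K_a = tan²(45° − φ/2) = tan²(30.85°) = 0.3568.

0.357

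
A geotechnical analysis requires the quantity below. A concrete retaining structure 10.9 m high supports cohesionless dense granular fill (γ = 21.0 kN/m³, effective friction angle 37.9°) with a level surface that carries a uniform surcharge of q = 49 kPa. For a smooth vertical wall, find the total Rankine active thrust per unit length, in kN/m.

426 kN/m

K_a = tan²(45° − φ/2) = 0.2389.
Soil triangle: ½ K_a γ H² = 0.5×0.2389×21.0×10.9² = 298.1 kN/m.
Surcharge rectangle: K_a q H = 0.2389×49×10.9 = 127.6 kN/m.
Total = 298.1 + 127.6 = 425.7 kN/m.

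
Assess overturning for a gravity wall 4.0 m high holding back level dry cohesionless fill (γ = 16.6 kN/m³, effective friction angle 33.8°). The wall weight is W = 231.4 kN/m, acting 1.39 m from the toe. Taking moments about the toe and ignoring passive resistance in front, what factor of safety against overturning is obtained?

6.37

K_a = tan²(45° − 33.8°/2) = 0.2851.
P_a = ½K_aγH² = 0.5×0.2851×16.6×4.0² = 37.86 kN/m, acting at H/3 = 1.333 m above the base.
Overturning moment M_o = P_a × H/3 = 37.86 × 1.333 = 50.48.
Resisting moment M_r = W × 1.39 = 231.4 × 1.39 = 321.6.
FS_overturning = M_r/M_o = 321.6/50.48 = 6.371.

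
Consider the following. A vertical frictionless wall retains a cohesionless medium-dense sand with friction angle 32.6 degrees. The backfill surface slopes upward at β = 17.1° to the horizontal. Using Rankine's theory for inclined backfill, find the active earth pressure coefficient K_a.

K_a = cos β · (cos β − √(cos²β − cos²φ)) / (cos β + √(cos²β − cos²φ)).
cos β = 0.9558, cos φ = 0.8425, √(cos²β − cos²φ) = 0.4515.
K_a = 0.9558 × (0.9558 − 0.4515)/(0.9558 + 0.4515) = 0.3425.

0.343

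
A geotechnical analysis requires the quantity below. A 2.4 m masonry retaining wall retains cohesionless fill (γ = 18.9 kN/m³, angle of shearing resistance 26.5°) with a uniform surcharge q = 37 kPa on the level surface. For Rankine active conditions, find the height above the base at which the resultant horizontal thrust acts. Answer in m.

1.05 m

K_a = 0.3829.
Triangular part P₁ = ½K_aγH² = 20.84 at H/3 = 0.8000 m; rectangular part P₂ = K_a q H = 34.00 at H/2 = 1.200 m.
ȳ = (P₁·0.8000 + P₂·1.200)/(P₁+P₂) = 1.048 m.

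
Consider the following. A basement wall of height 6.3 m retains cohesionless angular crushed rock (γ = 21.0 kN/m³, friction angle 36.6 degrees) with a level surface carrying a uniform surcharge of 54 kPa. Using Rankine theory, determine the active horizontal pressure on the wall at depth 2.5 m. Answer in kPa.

K_a = (1 − sin φ)/(1 + sin φ) = 0.2530.
σ_v = γz + q = 21.0 × 2.5 + 54 = 106.5 kPa.
σ_h = K_a σ_v = 0.2530 × 106.5 = 26.94 kPa.

26.9 kPa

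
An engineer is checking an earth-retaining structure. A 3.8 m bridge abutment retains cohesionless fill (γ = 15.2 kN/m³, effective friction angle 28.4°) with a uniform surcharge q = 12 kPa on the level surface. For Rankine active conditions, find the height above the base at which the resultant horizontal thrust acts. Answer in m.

K_a = 0.3554.
Triangular part P₁ = ½K_aγH² = 39.00 at H/3 = 1.267 m; rectangular part P₂ = K_a q H = 16.20 at H/2 = 1.900 m.
ȳ = (P₁·1.267 + P₂·1.900)/(P₁+P₂) = 1.453 m.

1.45 m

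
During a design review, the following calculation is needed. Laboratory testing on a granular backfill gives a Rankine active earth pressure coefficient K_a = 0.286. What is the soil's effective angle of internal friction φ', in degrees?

K_a = tan²(45° − φ/2) ⇒ 45° − φ/2 = arctan(√0.286) = 28.14°.
φ = 2(45° − 28.14°) = 33.73°.

33.7°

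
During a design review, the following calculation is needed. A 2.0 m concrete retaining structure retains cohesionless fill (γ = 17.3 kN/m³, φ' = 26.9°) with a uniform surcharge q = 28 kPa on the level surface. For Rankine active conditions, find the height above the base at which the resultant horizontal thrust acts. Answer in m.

K_a = 0.3770.
Triangular part P₁ = ½K_aγH² = 13.04 at H/3 = 0.6667 m; rectangular part P₂ = K_a q H = 21.11 at H/2 = 1.000 m.
ȳ = (P₁·0.6667 + P₂·1.000)/(P₁+P₂) = 0.8727 m.

0.873 m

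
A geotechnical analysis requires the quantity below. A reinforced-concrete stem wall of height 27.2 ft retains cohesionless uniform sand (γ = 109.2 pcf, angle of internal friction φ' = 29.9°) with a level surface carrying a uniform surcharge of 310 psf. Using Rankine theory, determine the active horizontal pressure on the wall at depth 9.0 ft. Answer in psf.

433 psf

K_a = (1 − sin φ)/(1 + sin φ) = 0.3347.
σ_v = γz + q = 109.2 × 9.0 + 310 = 1293 psf.
σ_h = K_a σ_v = 0.3347 × 1293 = 432.7 psf.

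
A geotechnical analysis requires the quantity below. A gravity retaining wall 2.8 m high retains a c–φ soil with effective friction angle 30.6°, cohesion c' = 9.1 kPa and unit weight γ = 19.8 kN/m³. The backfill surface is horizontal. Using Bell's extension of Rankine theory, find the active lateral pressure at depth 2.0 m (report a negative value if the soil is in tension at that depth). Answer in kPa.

2.50 kPa

K_a = (1 − sin φ)/(1 + sin φ) = 0.3253.
σ_a = K_a γ z − 2c√K_a = 0.3253×19.8×2.0 − 2×9.1×0.5704 = 2.503 kPa.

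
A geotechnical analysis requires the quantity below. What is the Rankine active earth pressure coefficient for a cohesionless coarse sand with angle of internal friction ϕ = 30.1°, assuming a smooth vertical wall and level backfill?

0.332

K_a = tan²(45° − φ/2) = tan²(29.95°) = 0.3320.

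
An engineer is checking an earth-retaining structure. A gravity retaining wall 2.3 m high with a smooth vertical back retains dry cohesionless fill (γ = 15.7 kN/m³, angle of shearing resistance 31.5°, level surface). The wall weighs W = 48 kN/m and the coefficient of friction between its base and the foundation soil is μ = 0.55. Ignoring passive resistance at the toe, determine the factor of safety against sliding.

2.03

K_a = tan²(45° − 31.5°/2) = 0.3136.
P_a = ½K_aγH² = 0.5×0.3136×15.7×2.3² = 13.02 kN/m, acting at H/3 = 0.7667 m above the base.
FS_sliding = μW / P_a = 0.55×48 / 13.02 = 2.027.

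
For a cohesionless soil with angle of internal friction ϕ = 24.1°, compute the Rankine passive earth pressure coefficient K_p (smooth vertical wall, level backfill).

2.38

K_p = (1 + sin φ)/(1 − sin φ) = tan²(45° + 24.1°/2) = 2.380.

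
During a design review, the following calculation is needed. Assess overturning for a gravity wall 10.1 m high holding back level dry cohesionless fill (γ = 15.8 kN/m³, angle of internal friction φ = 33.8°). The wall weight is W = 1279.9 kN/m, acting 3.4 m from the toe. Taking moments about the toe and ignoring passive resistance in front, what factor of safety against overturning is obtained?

5.63

K_a = tan²(45° − 33.8°/2) = 0.2851.
P_a = ½K_aγH² = 0.5×0.2851×15.8×10.1² = 229.8 kN/m, acting at H/3 = 3.367 m above the base.
Overturning moment M_o = P_a × H/3 = 229.8 × 3.367 = 773.5.
Resisting moment M_r = W × 3.4 = 1279.9 × 3.4 = 4352.
FS_overturning = M_r/M_o = 4352/773.5 = 5.626.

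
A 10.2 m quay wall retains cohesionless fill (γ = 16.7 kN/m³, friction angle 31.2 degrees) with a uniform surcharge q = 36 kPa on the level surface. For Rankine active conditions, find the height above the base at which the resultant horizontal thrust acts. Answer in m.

K_a = 0.3175.
Triangular part P₁ = ½K_aγH² = 275.8 at H/3 = 3.400 m; rectangular part P₂ = K_a q H = 116.6 at H/2 = 5.100 m.
ȳ = (P₁·3.400 + P₂·5.100)/(P₁+P₂) = 3.905 m.

3.91 m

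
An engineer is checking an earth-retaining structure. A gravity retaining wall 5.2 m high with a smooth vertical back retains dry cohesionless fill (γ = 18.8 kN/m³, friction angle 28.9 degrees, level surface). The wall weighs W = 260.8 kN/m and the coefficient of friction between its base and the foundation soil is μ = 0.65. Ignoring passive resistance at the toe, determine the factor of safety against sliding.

K_a = tan²(45° − 28.9°/2) = 0.3484.
P_a = ½K_aγH² = 0.5×0.3484×18.8×5.2² = 88.54 kN/m, acting at H/3 = 1.733 m above the base.
FS_sliding = μW / P_a = 0.65×260.8 / 88.54 = 1.915.

1.91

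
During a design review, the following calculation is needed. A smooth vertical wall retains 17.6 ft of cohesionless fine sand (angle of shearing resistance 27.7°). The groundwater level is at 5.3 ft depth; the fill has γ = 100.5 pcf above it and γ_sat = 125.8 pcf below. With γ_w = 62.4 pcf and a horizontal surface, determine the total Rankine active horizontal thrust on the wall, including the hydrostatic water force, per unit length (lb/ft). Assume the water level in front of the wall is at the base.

9380 lb/ft

K_a = tan²(45° − φ/2) = 0.3653.
γ' = 125.8 − 62.4 = 63.40 pcf. Depth below WT = 12.3 ft.
σ'_h at WT = K_a γ d_w = 194.6 psf; at base = 194.6 + K_a γ' × 12.3 = 479.5 psf.
P₁ (0–5.3 ft) = ½×194.6×5.3 = 515.7. P₂ (5.3–17.6 ft) = ½(194.6+479.5)×12.3 = 4146.
P_w = ½ γ_w h₂² = 0.5×62.4×12.3² = 4720. Total = 515.7+4146+4720 = 9382 lb/ft.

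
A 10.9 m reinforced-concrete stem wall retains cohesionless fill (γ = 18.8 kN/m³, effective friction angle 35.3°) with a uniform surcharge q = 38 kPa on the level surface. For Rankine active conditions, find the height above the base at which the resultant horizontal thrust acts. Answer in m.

4.12 m

K_a = 0.2675.
Triangular part P₁ = ½K_aγH² = 298.8 at H/3 = 3.633 m; rectangular part P₂ = K_a q H = 110.8 at H/2 = 5.450 m.
ȳ = (P₁·3.633 + P₂·5.450)/(P₁+P₂) = 4.125 m.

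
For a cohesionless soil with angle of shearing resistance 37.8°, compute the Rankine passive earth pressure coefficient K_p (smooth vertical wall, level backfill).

K_p = (1 + sin φ)/(1 − sin φ) = tan²(45° + 37.8°/2) = 4.167.

4.17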